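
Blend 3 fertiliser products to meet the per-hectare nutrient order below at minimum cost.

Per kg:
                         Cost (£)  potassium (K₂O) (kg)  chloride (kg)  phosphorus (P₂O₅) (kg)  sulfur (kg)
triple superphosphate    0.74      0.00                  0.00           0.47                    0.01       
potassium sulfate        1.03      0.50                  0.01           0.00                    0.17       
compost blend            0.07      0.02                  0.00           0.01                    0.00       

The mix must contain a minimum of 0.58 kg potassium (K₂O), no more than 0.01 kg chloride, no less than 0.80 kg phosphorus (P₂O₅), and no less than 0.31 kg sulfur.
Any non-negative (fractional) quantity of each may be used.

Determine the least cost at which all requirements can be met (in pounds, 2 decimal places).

£11.67

Let x1 = kg of triple superphosphate, x2 = kg of potassium sulfate, x3 = kg of compost blend.
Minimise 0.74x1 + 1.03x2 + 0.07x3 s.t.:
  0.5x2 + 0.02x3 ≥ 0.58   (potassium (K₂O))
  0.01x2 ≤ 0.01   (chloride)
  0.47x1 + 0.01x3 ≥ 0.8   (phosphorus (P₂O₅))
  0.01x1 + 0.17x2 ≥ 0.31   (sulfur)
  x1, x2, x3 ≥ 0.
All 3 inputs are positive at the optimum. Binding constraints: potassium (K₂O), chloride, sulfur.
So triple superphosphate = 14 kg, potassium sulfate = 1 kg, compost blend = 4 kg.
Total cost: 0.74·14 + 1.03·1 + 0.07·4 = 11.6700.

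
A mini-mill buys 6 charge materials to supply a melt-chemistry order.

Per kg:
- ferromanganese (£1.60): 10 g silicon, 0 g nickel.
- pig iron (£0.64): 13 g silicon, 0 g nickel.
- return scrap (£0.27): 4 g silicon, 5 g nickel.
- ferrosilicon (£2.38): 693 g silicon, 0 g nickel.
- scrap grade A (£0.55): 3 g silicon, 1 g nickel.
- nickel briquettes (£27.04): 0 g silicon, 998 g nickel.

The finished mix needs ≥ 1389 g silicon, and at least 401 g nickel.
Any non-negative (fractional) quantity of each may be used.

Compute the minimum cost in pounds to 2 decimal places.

Let x1 = kg of ferromanganese, x2 = kg of pig iron, x3 = kg of return scrap, x4 = kg of ferrosilicon, x5 = kg of scrap grade A, x6 = kg of nickel briquettes.
Minimise 1.6x1 + 0.64x2 + 0.27x3 + 2.38x4 + 0.55x5 + 27.04x6 with:
  10x1 + 13x2 + 4x3 + 693x4 + 3x5 ≥ 1389   (silicon)
  5x3 + 1x5 + 998x6 ≥ 401   (nickel)
  x1, x2, x3, x4, x5, x6 ≥ 0.
At the optimum only ferrosilicon, nickel briquettes are positive (ferromanganese, pig iron, return scrap, scrap grade A = 0). There the silicon and nickel constraints are tight.
That vertex is x4 = 2.00433, x6 = 0.401804.
Cost = 2.38·2.00433 + 27.04·0.401804 = 15.6351.

£15.64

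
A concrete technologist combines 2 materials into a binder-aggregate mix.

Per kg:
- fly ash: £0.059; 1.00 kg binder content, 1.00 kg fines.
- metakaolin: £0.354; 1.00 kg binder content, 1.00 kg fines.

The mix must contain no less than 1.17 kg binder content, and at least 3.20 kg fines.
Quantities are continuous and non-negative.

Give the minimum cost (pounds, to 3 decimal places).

£0.189

This is a linear program. Let x1 = kg of fly ash, x2 = kg of metakaolin.
Minimise 0.059x1 + 0.354x2 s.t.:
  1x1 + 1x2 ≥ 1.17   (binder content)
  1x1 + 1x2 ≥ 3.2   (fines)
  x1, x2 ≥ 0.
At the optimum only fly ash is positive (metakaolin = 0). There the fines constraint is tight.
Optimal quantities: fly ash = 3.2 kg.
Total cost: 0.059·3.2 = 0.18880.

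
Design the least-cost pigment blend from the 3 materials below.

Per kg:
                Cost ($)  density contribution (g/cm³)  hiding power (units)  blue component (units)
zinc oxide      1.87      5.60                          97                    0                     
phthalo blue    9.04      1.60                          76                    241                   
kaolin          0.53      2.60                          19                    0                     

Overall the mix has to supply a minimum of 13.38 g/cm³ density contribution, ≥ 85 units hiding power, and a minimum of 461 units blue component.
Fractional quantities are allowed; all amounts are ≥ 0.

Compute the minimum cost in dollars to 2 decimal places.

Let x1 = kg of zinc oxide, x2 = kg of phthalo blue, x3 = kg of kaolin.
Minimise 1.87x1 + 9.04x2 + 0.53x3 with:
  5.6x1 + 1.6x2 + 2.6x3 ≥ 13.38   (density contribution)
  97x1 + 76x2 + 19x3 ≥ 85   (hiding power)
  241x2 ≥ 461   (blue component)
  x1, x2, x3 ≥ 0.
The minimum-cost mix takes nothing from zinc oxide — only phthalo blue, kaolin. Binding constraints: density contribution and blue component.
Solving gives x2 = 1.913, x3 = 3.969.
Hence cost = 9.04·1.913 + 0.53·3.969 = $19.3971.

$19.40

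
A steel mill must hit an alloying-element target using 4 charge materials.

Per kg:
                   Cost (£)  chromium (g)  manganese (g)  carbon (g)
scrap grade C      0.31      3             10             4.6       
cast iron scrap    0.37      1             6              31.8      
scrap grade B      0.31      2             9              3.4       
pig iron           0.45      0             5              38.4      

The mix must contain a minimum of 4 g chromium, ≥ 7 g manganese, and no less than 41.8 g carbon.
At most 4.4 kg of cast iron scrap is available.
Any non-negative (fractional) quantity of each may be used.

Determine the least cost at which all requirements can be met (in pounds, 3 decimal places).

£0.728

Let x1 = kg of scrap grade C, x2 = kg of cast iron scrap, x3 = kg of scrap grade B, x4 = kg of pig iron.
min 0.31x1 + 0.37x2 + 0.31x3 + 0.45x4 with:
  3x1 + 1x2 + 2x3 ≥ 4   (chromium)
  10x1 + 6x2 + 9x3 + 5x4 ≥ 7   (manganese)
  4.6x1 + 31.8x2 + 3.4x3 + 38.4x4 ≥ 41.8   (carbon)
  x2 ≤ 4.4
  x1, x2, x3, x4 ≥ 0.
The cheapest feasible vertex uses only scrap grade C, cast iron scrap; scrap grade B, pig iron are not used. Binding constraints: chromium and carbon.
Solving gives x1 = 0.94053, x2 = 1.1784.
Total cost: 0.31·0.94053 + 0.37·1.1784 = 0.72757.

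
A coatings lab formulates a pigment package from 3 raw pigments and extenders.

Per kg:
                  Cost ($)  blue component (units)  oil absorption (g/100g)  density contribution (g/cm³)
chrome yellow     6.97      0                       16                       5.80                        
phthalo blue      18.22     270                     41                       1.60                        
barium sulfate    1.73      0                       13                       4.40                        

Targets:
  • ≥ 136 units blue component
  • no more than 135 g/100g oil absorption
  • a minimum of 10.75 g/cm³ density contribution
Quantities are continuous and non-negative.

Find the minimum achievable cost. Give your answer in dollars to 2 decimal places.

$13.09

This is a linear program. Let x1 = kg of chrome yellow, x2 = kg of phthalo blue, x3 = kg of barium sulfate.
Minimize 6.97x1 + 18.22x2 + 1.73x3 subject to:
  270x2 ≥ 136   (blue component)
  16x1 + 41x2 + 13x3 ≤ 135   (oil absorption)
  5.8x1 + 1.6x2 + 4.4x3 ≥ 10.75   (density contribution)
  x1, x2, x3 ≥ 0.
The optimal basis is {phthalo blue, barium sulfate}; chrome yellow drops out. Binding constraints: blue component and density contribution.
That vertex is x2 = 0.5037, x3 = 2.26.
Objective = 18.22·0.5037 + 1.73·2.26 = 13.0872.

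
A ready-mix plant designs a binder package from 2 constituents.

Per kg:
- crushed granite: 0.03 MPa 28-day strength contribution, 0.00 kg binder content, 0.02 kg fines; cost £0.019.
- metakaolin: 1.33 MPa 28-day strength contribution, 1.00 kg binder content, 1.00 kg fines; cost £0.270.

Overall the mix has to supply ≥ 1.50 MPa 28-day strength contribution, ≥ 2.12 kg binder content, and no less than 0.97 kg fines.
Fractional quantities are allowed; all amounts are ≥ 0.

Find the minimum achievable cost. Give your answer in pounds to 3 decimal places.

Set it up as a linear program. Let x1 = kg of crushed granite, x2 = kg of metakaolin.
Minimize 0.019x1 + 0.27x2 with:
  0.03x1 + 1.33x2 ≥ 1.5   (28-day strength contribution)
  1x2 ≥ 2.12   (binder content)
  0.02x1 + 1x2 ≥ 0.97   (fines)
  x1, x2 ≥ 0.
The cheapest feasible vertex uses only metakaolin; crushed granite is not used. Binding constraint: binder content.
So metakaolin = 2.12 kg.
Total cost: 0.27·2.12 = 0.57240.

£0.572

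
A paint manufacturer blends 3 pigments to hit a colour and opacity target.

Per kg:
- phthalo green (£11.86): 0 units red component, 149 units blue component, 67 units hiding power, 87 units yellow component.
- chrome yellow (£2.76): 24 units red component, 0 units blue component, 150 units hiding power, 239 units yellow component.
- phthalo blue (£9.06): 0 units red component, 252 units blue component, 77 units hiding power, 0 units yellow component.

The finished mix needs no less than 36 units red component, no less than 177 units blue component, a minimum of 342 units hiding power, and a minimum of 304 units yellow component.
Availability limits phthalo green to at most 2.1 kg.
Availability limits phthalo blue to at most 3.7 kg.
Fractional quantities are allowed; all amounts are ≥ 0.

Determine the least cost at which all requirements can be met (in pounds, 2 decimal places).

£11.66

This is a linear program. Let x1 = kg of phthalo green, x2 = kg of chrome yellow, x3 = kg of phthalo blue.
Minimise 11.86x1 + 2.76x2 + 9.06x3 with:
  24x2 ≥ 36   (red component)
  149x1 + 252x3 ≥ 177   (blue component)
  67x1 + 150x2 + 77x3 ≥ 342   (hiding power)
  87x1 + 239x2 ≥ 304   (yellow component)
  x1 ≤ 2.1
  x3 ≤ 3.7
  x1, x2, x3 ≥ 0.
At the optimum only chrome yellow, phthalo blue are positive (phthalo green = 0). Binding constraints: blue component and hiding power.
So chrome yellow = 1.919 kg, phthalo blue = 0.7024 kg.
Hence cost = 2.76·1.919 + 9.06·0.7024 = £11.6602.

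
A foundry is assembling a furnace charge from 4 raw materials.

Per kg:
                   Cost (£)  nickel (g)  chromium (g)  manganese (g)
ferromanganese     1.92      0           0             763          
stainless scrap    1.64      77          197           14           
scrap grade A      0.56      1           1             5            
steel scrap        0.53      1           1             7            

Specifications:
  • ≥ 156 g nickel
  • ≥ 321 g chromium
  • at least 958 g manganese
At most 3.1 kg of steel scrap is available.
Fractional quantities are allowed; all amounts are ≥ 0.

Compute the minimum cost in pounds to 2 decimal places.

This is a linear program. Let x1 = kg of ferromanganese, x2 = kg of stainless scrap, x3 = kg of scrap grade A, x4 = kg of steel scrap.
min 1.92x1 + 1.64x2 + 0.56x3 + 0.53x4 s.t.:
  77x2 + 1x3 + 1x4 ≥ 156   (nickel)
  197x2 + 1x3 + 1x4 ≥ 321   (chromium)
  763x1 + 14x2 + 5x3 + 7x4 ≥ 958   (manganese)
  x4 ≤ 3.1
  x1, x2, x3, x4 ≥ 0.
The cheapest feasible vertex uses only ferromanganese, stainless scrap; scrap grade A, steel scrap are not used. Binding constraints: nickel and manganese.
Solving gives x1 = 1.218, x2 = 2.026.
Hence cost = 1.92·1.218 + 1.64·2.026 = £5.6612.

£5.66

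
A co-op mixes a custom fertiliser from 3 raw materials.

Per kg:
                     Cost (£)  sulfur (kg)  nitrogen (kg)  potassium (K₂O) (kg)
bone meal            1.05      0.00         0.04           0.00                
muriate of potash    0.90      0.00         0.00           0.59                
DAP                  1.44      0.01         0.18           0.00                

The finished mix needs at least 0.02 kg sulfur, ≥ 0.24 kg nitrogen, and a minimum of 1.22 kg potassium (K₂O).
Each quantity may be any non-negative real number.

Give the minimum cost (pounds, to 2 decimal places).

This is a linear program. Let x1 = kg of bone meal, x2 = kg of muriate of potash, x3 = kg of DAP.
Minimise 1.05x1 + 0.9x2 + 1.44x3 with:
  0.01x3 ≥ 0.02   (sulfur)
  0.04x1 + 0.18x3 ≥ 0.24   (nitrogen)
  0.59x2 ≥ 1.22   (potassium (K₂O))
  x1, x2, x3 ≥ 0.
The minimum-cost mix takes nothing from bone meal — only muriate of potash, DAP. Binding constraints: sulfur and potassium (K₂O).
Solving gives x2 = 2.068, x3 = 2.
Cost = 0.9·2.068 + 1.44·2 = 4.7412.

£4.74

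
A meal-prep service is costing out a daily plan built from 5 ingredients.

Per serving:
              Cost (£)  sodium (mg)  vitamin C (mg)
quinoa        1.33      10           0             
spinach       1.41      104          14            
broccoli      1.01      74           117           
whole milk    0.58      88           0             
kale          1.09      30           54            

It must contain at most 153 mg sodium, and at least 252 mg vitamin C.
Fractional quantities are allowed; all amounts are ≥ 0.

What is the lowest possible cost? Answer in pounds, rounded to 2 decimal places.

Let x1 = servings of quinoa, x2 = servings of spinach, x3 = servings of broccoli, x4 = servings of whole milk, x5 = servings of kale.
min 1.33x1 + 1.41x2 + 1.01x3 + 0.58x4 + 1.09x5 subject to:
  10x1 + 104x2 + 74x3 + 88x4 + 30x5 ≤ 153   (sodium)
  14x2 + 117x3 + 54x5 ≥ 252   (vitamin C)
  x1, x2, x3, x4, x5 ≥ 0.
The optimal basis is {broccoli, kale}; quinoa, spinach, whole milk drop out. There the sodium and vitamin C constraints are tight.
So broccoli = 1.444 servings, kale = 1.537 servings.
Objective = 1.01·1.444 + 1.09·1.537 = 3.1338.

£3.13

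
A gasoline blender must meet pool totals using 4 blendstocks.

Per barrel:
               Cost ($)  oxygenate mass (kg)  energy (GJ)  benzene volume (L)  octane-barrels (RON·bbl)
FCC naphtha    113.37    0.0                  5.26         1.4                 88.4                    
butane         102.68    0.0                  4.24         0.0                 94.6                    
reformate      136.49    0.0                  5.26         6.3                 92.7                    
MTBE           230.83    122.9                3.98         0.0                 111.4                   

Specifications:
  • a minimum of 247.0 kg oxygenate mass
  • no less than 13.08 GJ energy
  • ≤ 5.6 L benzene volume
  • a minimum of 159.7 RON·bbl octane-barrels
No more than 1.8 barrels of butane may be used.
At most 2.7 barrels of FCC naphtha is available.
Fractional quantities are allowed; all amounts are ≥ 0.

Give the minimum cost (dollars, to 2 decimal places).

$573.43

This is a linear program. Let x1 = barrels of FCC naphtha, x2 = barrels of butane, x3 = barrels of reformate, x4 = barrels of MTBE.
Minimize 113.37x1 + 102.68x2 + 136.49x3 + 230.83x4 with:
  122.9x4 ≥ 247   (oxygenate mass)
  5.26x1 + 4.24x2 + 5.26x3 + 3.98x4 ≥ 13.08   (energy)
  1.4x1 + 6.3x3 ≤ 5.6   (benzene volume)
  88.4x1 + 94.6x2 + 92.7x3 + 111.4x4 ≥ 159.7   (octane-barrels)
  x2 ≤ 1.8
  x1 ≤ 2.7
  x1, x2, x3, x4 ≥ 0.
The cheapest feasible vertex uses only FCC naphtha, MTBE; butane, reformate are not used. There the oxygenate mass and energy constraints are tight.
Solving gives x1 = 0.965996, x4 = 2.00976.
Cost = 113.37·0.965996 + 230.83·2.00976 = 573.4279.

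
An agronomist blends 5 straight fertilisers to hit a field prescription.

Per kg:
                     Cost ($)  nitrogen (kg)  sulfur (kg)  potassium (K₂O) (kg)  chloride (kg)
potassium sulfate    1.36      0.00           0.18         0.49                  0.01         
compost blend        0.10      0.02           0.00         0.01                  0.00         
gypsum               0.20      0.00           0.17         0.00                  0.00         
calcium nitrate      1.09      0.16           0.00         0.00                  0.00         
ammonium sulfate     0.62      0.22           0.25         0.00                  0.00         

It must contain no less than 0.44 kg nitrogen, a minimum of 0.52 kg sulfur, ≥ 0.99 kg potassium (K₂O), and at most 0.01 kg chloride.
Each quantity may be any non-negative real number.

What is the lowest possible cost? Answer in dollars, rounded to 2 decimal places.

$6.76

Let x1 = kg of potassium sulfate, x2 = kg of compost blend, x3 = kg of gypsum, x4 = kg of calcium nitrate, x5 = kg of ammonium sulfate.
Minimize 1.36x1 + 0.1x2 + 0.2x3 + 1.09x4 + 0.62x5 with:
  0.02x2 + 0.16x4 + 0.22x5 ≥ 0.44   (nitrogen)
  0.18x1 + 0.17x3 + 0.25x5 ≥ 0.52   (sulfur)
  0.49x1 + 0.01x2 ≥ 0.99   (potassium (K₂O))
  0.01x1 ≤ 0.01   (chloride)
  x1, x2, x3, x4, x5 ≥ 0.
At the optimum only potassium sulfate, compost blend, gypsum are positive (calcium nitrate, ammonium sulfate = 0). The sulfur, potassium (K₂O), chloride requirements are met with equality.
So potassium sulfate = 1 kg, compost blend = 50 kg, gypsum = 2 kg.
Cost = 1.36·1 + 0.1·50 + 0.2·2 = 6.7600.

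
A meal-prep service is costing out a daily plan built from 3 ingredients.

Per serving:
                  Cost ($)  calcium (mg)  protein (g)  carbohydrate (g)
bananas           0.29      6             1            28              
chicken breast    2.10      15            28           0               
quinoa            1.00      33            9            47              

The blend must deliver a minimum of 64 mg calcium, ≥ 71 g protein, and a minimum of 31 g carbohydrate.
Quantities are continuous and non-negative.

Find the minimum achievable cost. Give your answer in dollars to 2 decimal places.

$5.62

Let x1 = servings of bananas, x2 = servings of chicken breast, x3 = servings of quinoa.
min 0.29x1 + 2.1x2 + 1x3 with:
  6x1 + 15x2 + 33x3 ≥ 64   (calcium)
  1x1 + 28x2 + 9x3 ≥ 71   (protein)
  28x1 + 47x3 ≥ 31   (carbohydrate)
  x1, x2, x3 ≥ 0.
The cheapest feasible vertex uses only chicken breast, quinoa; bananas is not used. The calcium and protein requirements are met with equality.
So chicken breast = 2.2395 servings, quinoa = 0.92142 servings.
Total cost: 2.1·2.2395 + 1·0.92142 = 5.6244.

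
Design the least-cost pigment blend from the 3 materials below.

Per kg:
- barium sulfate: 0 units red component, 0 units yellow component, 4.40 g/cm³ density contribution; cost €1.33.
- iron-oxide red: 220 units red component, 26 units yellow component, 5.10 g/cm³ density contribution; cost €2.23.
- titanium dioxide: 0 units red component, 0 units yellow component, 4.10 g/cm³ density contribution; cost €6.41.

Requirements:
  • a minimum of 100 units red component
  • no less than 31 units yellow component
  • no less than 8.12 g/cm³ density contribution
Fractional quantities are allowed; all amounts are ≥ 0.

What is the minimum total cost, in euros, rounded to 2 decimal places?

Let x1 = kg of barium sulfate, x2 = kg of iron-oxide red, x3 = kg of titanium dioxide.
Minimize 1.33x1 + 2.23x2 + 6.41x3 s.t.:
  220x2 ≥ 100   (red component)
  26x2 ≥ 31   (yellow component)
  4.4x1 + 5.1x2 + 4.1x3 ≥ 8.12   (density contribution)
  x1, x2, x3 ≥ 0.
The optimal basis is {barium sulfate, iron-oxide red}; titanium dioxide drops out. Binding constraints: yellow component and density contribution.
Solving gives x1 = 0.46346, x2 = 1.1923.
Total cost: 1.33·0.46346 + 2.23·1.1923 = 3.2752.

€3.28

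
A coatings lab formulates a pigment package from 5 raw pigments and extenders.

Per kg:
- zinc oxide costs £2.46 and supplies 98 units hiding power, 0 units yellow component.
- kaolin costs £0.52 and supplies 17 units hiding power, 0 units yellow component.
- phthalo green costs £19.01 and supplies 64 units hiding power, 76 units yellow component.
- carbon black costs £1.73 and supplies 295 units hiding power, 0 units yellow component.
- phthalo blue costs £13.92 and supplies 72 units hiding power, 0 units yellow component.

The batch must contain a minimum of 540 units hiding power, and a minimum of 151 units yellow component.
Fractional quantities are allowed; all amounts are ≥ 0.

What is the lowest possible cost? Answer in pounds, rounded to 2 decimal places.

£40.19

Treat it as an LP. Let x1 = kg of zinc oxide, x2 = kg of kaolin, x3 = kg of phthalo green, x4 = kg of carbon black, x5 = kg of phthalo blue.
Minimize 2.46x1 + 0.52x2 + 19.01x3 + 1.73x4 + 13.92x5 subject to:
  98x1 + 17x2 + 64x3 + 295x4 + 72x5 ≥ 540   (hiding power)
  76x3 ≥ 151   (yellow component)
  x1, x2, x3, x4, x5 ≥ 0.
The optimal basis is {phthalo green, carbon black}; zinc oxide, kaolin, phthalo blue drop out. There the hiding power and yellow component constraints are tight.
Solving gives x3 = 1.987, x4 = 1.399.
Cost = 19.01·1.987 + 1.73·1.399 = 40.1931.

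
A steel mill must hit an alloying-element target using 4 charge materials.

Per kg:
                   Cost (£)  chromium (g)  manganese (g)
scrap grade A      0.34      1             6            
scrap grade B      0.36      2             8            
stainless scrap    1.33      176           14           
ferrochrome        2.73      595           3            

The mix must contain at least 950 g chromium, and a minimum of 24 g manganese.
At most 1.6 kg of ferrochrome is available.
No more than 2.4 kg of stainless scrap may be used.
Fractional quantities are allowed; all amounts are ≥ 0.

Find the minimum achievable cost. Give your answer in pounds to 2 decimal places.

£5.12

This is a linear program. Let x1 = kg of scrap grade A, x2 = kg of scrap grade B, x3 = kg of stainless scrap, x4 = kg of ferrochrome.
Minimize 0.34x1 + 0.36x2 + 1.33x3 + 2.73x4 with:
  1x1 + 2x2 + 176x3 + 595x4 ≥ 950   (chromium)
  6x1 + 8x2 + 14x3 + 3x4 ≥ 24   (manganese)
  x4 ≤ 1.6
  x3 ≤ 2.4
  x1, x2, x3, x4 ≥ 0.
The minimum-cost mix takes nothing from scrap grade A, scrap grade B — only stainless scrap, ferrochrome. There the chromium and manganese constraints are tight.
Solving gives x3 = 1.465, x4 = 1.163.
Cost = 1.33·1.465 + 2.73·1.163 = 5.1234.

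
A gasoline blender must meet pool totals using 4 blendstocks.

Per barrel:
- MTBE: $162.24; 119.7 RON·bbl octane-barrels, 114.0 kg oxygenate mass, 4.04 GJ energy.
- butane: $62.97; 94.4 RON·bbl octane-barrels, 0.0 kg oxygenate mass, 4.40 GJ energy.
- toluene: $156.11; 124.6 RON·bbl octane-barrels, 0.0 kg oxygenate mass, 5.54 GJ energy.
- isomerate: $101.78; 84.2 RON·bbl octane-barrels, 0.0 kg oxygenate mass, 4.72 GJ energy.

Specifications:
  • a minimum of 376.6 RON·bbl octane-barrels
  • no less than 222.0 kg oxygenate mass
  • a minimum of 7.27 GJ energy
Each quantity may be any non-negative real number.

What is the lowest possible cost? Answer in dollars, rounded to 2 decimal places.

$411.66

Let x1 = barrels of MTBE, x2 = barrels of butane, x3 = barrels of toluene, x4 = barrels of isomerate.
Minimise 162.24x1 + 62.97x2 + 156.11x3 + 101.78x4 subject to:
  119.7x1 + 94.4x2 + 124.6x3 + 84.2x4 ≥ 376.6   (octane-barrels)
  114x1 ≥ 222   (oxygenate mass)
  4.04x1 + 4.4x2 + 5.54x3 + 4.72x4 ≥ 7.27   (energy)
  x1, x2, x3, x4 ≥ 0.
The minimum-cost mix takes nothing from toluene, isomerate — only MTBE, butane. Binding constraints: octane-barrels and oxygenate mass.
Solving gives x1 = 1.94737, x2 = 1.52013.
Cost = 162.24·1.94737 + 62.97·1.52013 = 411.6639.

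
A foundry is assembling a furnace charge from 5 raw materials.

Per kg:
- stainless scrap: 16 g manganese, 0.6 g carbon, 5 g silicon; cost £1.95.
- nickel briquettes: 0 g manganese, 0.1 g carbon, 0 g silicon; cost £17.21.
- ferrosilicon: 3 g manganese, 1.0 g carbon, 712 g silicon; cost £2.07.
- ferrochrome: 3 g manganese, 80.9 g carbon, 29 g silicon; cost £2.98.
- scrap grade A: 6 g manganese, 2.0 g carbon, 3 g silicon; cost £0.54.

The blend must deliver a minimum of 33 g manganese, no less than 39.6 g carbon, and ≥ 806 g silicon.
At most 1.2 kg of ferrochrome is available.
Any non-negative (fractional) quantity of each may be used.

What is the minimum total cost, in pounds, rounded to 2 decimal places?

£5.92

Let x1 = kg of stainless scrap, x2 = kg of nickel briquettes, x3 = kg of ferrosilicon, x4 = kg of ferrochrome, x5 = kg of scrap grade A.
Minimize 1.95x1 + 17.21x2 + 2.07x3 + 2.98x4 + 0.54x5 s.t.:
  16x1 + 3x3 + 3x4 + 6x5 ≥ 33   (manganese)
  0.6x1 + 0.1x2 + 1x3 + 80.9x4 + 2x5 ≥ 39.6   (carbon)
  5x1 + 712x3 + 29x4 + 3x5 ≥ 806   (silicon)
  x4 ≤ 1.2
  x1, x2, x3, x4, x5 ≥ 0.
The optimal basis is {ferrosilicon, ferrochrome, scrap grade A}; stainless scrap, nickel briquettes drop out. The manganese, carbon, silicon requirements are met with equality.
Optimal quantities: ferrosilicon = 1.0973 kg, ferrochrome = 0.35795 kg, scrap grade A = 4.7724 kg.
Objective = 2.07·1.0973 + 2.98·0.35795 + 0.54·4.7724 = 5.9152.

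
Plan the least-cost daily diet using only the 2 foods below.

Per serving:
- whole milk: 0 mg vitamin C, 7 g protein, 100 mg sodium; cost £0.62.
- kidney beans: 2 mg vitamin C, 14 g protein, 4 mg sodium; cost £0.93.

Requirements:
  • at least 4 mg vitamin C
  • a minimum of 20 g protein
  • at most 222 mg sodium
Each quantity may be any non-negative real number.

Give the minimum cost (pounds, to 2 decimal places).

Treat it as an LP. Let x1 = servings of whole milk, x2 = servings of kidney beans.
Minimize 0.62x1 + 0.93x2 s.t.:
  2x2 ≥ 4   (vitamin C)
  7x1 + 14x2 ≥ 20   (protein)
  100x1 + 4x2 ≤ 222   (sodium)
  x1, x2 ≥ 0.
The optimal basis is {kidney beans}; whole milk drops out. The vitamin C requirement is met with equality.
So kidney beans = 2 servings.
Hence cost = 0.93·2 = £1.8600.

£1.86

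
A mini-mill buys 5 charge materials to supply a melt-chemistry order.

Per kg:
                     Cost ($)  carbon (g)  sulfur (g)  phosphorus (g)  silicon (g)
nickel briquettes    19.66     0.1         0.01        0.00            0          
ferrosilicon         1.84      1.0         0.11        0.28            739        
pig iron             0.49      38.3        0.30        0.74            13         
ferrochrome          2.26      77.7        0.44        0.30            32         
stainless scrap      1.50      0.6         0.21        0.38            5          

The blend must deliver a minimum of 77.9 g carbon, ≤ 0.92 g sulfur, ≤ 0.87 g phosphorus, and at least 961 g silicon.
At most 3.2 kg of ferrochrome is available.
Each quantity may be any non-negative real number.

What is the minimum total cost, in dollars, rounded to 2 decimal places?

Let x1 = kg of nickel briquettes, x2 = kg of ferrosilicon, x3 = kg of pig iron, x4 = kg of ferrochrome, x5 = kg of stainless scrap.
min 19.66x1 + 1.84x2 + 0.49x3 + 2.26x4 + 1.5x5 s.t.:
  0.1x1 + 1x2 + 38.3x3 + 77.7x4 + 0.6x5 ≥ 77.9   (carbon)
  0.01x1 + 0.11x2 + 0.3x3 + 0.44x4 + 0.21x5 ≤ 0.92   (sulfur)
  0.28x2 + 0.74x3 + 0.3x4 + 0.38x5 ≤ 0.87   (phosphorus)
  739x2 + 13x3 + 32x4 + 5x5 ≥ 961   (silicon)
  x4 ≤ 3.2
  x1, x2, x3, x4, x5 ≥ 0.
At the optimum only ferrosilicon, pig iron, ferrochrome are positive (nickel briquettes, stainless scrap = 0). The carbon, phosphorus, silicon requirements are met with equality.
So ferrosilicon = 1.259 kg, pig iron = 0.3741 kg, ferrochrome = 0.8019 kg.
Total cost: 1.84·1.259 + 0.49·0.3741 + 2.26·0.8019 = 4.3122.

$4.31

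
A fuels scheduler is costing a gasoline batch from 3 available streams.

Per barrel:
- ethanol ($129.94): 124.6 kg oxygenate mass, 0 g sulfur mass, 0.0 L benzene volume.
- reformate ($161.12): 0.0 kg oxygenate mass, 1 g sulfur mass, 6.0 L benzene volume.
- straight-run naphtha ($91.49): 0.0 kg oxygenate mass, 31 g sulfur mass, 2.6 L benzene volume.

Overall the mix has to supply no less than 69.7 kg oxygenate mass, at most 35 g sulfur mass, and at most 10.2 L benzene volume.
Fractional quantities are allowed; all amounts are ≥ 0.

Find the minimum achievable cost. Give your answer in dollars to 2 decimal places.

$72.69

Let x1 = barrels of ethanol, x2 = barrels of reformate, x3 = barrels of straight-run naphtha.
Minimize 129.94x1 + 161.12x2 + 91.49x3 subject to:
  124.6x1 ≥ 69.7   (oxygenate mass)
  1x2 + 31x3 ≤ 35   (sulfur mass)
  6x2 + 2.6x3 ≤ 10.2   (benzene volume)
  x1, x2, x3 ≥ 0.
The cheapest feasible vertex uses only ethanol; reformate, straight-run naphtha are not used. The oxygenate mass requirement is met with equality.
That vertex is x1 = 0.5594.
Cost = 129.94·0.5594 = 72.6884.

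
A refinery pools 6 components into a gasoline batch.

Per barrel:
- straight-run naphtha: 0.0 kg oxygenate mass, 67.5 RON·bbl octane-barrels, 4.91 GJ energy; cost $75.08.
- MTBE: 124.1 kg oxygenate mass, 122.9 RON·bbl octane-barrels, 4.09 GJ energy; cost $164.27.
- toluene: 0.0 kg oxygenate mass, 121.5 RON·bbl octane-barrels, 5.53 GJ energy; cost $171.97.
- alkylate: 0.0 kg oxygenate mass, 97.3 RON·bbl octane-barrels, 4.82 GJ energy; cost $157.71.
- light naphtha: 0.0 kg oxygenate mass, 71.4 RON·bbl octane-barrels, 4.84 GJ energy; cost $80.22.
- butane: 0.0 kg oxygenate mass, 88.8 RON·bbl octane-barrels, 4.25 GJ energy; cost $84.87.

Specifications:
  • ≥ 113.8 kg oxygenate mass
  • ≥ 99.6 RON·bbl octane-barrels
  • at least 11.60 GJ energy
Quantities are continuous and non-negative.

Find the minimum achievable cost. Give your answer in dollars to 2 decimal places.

$270.66

Let x1 = barrels of straight-run naphtha, x2 = barrels of MTBE, x3 = barrels of toluene, x4 = barrels of alkylate, x5 = barrels of light naphtha, x6 = barrels of butane.
min 75.08x1 + 164.27x2 + 171.97x3 + 157.71x4 + 80.22x5 + 84.87x6 subject to:
  124.1x2 ≥ 113.8   (oxygenate mass)
  67.5x1 + 122.9x2 + 121.5x3 + 97.3x4 + 71.4x5 + 88.8x6 ≥ 99.6   (octane-barrels)
  4.91x1 + 4.09x2 + 5.53x3 + 4.82x4 + 4.84x5 + 4.25x6 ≥ 11.6   (energy)
  x1, x2, x3, x4, x5, x6 ≥ 0.
At the optimum only straight-run naphtha, MTBE are positive (toluene, alkylate, light naphtha, butane = 0). The oxygenate mass and energy requirements are met with equality.
Solving gives x1 = 1.59867, x2 = 0.917002.
Cost = 75.08·1.59867 + 164.27·0.917002 = 270.6641.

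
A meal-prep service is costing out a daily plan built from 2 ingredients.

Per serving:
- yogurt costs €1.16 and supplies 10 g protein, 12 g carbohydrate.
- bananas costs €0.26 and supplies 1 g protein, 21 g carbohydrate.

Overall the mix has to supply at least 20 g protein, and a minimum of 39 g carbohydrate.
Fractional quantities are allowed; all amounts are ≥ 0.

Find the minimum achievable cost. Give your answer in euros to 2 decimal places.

Treat it as an LP. Let x1 = servings of yogurt, x2 = servings of bananas.
Minimize 1.16x1 + 0.26x2 s.t.:
  10x1 + 1x2 ≥ 20   (protein)
  12x1 + 21x2 ≥ 39   (carbohydrate)
  x1, x2 ≥ 0.
Both inputs are positive at the optimum. There the protein and carbohydrate constraints are tight.
That vertex is x1 = 1.924, x2 = 0.7576.
Hence cost = 1.16·1.924 + 0.26·0.7576 = €2.4288.

€2.43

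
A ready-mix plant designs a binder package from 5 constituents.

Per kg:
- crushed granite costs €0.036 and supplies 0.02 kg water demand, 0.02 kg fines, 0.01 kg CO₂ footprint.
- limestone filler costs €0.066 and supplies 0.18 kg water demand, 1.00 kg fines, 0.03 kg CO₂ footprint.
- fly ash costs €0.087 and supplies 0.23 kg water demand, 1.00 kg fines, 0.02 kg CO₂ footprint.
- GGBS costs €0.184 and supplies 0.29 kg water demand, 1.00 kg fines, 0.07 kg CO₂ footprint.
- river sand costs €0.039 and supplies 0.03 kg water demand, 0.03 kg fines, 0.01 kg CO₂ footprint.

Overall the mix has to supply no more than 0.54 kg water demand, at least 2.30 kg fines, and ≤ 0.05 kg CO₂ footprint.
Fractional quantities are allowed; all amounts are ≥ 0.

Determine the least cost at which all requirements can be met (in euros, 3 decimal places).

€0.192

Treat it as an LP. Let x1 = kg of crushed granite, x2 = kg of limestone filler, x3 = kg of fly ash, x4 = kg of GGBS, x5 = kg of river sand.
Minimize 0.036x1 + 0.066x2 + 0.087x3 + 0.184x4 + 0.039x5 s.t.:
  0.02x1 + 0.18x2 + 0.23x3 + 0.29x4 + 0.03x5 ≤ 0.54   (water demand)
  0.02x1 + 1x2 + 1x3 + 1x4 + 0.03x5 ≥ 2.3   (fines)
  0.01x1 + 0.03x2 + 0.02x3 + 0.07x4 + 0.01x5 ≤ 0.05   (CO₂ footprint)
  x1, x2, x3, x4, x5 ≥ 0.
The optimal basis is {limestone filler, fly ash}; crushed granite, GGBS, river sand drop out. The fines and CO₂ footprint requirements are met with equality.
That vertex is x2 = 0.4, x3 = 1.9.
Cost = 0.066·0.4 + 0.087·1.9 = 0.19170.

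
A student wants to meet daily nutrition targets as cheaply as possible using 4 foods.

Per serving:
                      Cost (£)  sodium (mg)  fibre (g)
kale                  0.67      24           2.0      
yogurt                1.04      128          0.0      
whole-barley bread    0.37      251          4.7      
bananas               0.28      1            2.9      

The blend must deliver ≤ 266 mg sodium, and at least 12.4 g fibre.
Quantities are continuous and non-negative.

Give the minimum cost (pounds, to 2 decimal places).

£1.11

Let x1 = servings of kale, x2 = servings of yogurt, x3 = servings of whole-barley bread, x4 = servings of bananas.
min 0.67x1 + 1.04x2 + 0.37x3 + 0.28x4 subject to:
  24x1 + 128x2 + 251x3 + 1x4 ≤ 266   (sodium)
  2x1 + 4.7x3 + 2.9x4 ≥ 12.4   (fibre)
  x1, x2, x3, x4 ≥ 0.
The minimum-cost mix takes nothing from kale, yogurt — only whole-barley bread, bananas. Binding constraints: sodium and fibre.
Optimal quantities: whole-barley bread = 1.05 servings, bananas = 2.575 servings.
Hence cost = 0.37·1.05 + 0.28·2.575 = £1.1095.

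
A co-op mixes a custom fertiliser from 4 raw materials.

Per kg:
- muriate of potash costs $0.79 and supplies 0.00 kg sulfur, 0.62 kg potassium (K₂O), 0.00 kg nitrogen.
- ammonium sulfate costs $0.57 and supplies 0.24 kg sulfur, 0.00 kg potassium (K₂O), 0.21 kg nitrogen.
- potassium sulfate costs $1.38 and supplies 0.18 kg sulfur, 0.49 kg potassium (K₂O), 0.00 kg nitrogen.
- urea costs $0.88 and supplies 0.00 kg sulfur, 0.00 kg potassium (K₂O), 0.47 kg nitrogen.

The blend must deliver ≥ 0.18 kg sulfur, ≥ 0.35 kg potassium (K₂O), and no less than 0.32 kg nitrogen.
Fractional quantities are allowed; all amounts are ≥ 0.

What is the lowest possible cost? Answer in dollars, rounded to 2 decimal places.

$1.18

Treat it as an LP. Let x1 = kg of muriate of potash, x2 = kg of ammonium sulfate, x3 = kg of potassium sulfate, x4 = kg of urea.
Minimize 0.79x1 + 0.57x2 + 1.38x3 + 0.88x4 with:
  0.24x2 + 0.18x3 ≥ 0.18   (sulfur)
  0.62x1 + 0.49x3 ≥ 0.35   (potassium (K₂O))
  0.21x2 + 0.47x4 ≥ 0.32   (nitrogen)
  x1, x2, x3, x4 ≥ 0.
The optimal basis is {muriate of potash, ammonium sulfate, urea}; potassium sulfate drops out. There the sulfur, potassium (K₂O), nitrogen constraints are tight.
Optimal quantities: muriate of potash = 0.5645 kg, ammonium sulfate = 0.75 kg, urea = 0.3457 kg.
Total cost: 0.79·0.5645 + 0.57·0.75 + 0.88·0.3457 = 1.1777.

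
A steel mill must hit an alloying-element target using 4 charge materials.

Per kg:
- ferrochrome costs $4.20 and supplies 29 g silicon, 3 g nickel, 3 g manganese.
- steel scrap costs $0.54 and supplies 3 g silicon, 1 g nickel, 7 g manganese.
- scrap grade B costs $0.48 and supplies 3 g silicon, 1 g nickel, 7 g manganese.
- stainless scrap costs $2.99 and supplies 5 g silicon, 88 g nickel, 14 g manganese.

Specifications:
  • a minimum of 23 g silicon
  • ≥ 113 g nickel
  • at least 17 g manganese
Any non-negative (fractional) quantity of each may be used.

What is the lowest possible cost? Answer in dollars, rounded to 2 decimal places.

$6.20

Let x1 = kg of ferrochrome, x2 = kg of steel scrap, x3 = kg of scrap grade B, x4 = kg of stainless scrap.
min 4.2x1 + 0.54x2 + 0.48x3 + 2.99x4 subject to:
  29x1 + 3x2 + 3x3 + 5x4 ≥ 23   (silicon)
  3x1 + 1x2 + 1x3 + 88x4 ≥ 113   (nickel)
  3x1 + 7x2 + 7x3 + 14x4 ≥ 17   (manganese)
  x1, x2, x3, x4 ≥ 0.
The minimum-cost mix takes nothing from steel scrap, scrap grade B — only ferrochrome, stainless scrap. The silicon and nickel requirements are met with equality.
Solving gives x1 = 0.57509, x4 = 1.2645.
Hence cost = 4.2·0.57509 + 2.99·1.2645 = $6.1962.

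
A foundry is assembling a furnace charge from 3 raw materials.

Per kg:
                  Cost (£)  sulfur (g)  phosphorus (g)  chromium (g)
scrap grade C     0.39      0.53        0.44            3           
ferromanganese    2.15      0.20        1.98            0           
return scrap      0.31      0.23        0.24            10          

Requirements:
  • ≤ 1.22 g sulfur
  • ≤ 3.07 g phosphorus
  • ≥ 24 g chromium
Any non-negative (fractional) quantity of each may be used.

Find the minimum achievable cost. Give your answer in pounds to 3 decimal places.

Let x1 = kg of scrap grade C, x2 = kg of ferromanganese, x3 = kg of return scrap.
Minimize 0.39x1 + 2.15x2 + 0.31x3 s.t.:
  0.53x1 + 0.2x2 + 0.23x3 ≤ 1.22   (sulfur)
  0.44x1 + 1.98x2 + 0.24x3 ≤ 3.07   (phosphorus)
  3x1 + 10x3 ≥ 24   (chromium)
  x1, x2, x3 ≥ 0.
At the optimum only return scrap is positive (scrap grade C, ferromanganese = 0). Binding constraint: chromium.
So return scrap = 2.4 kg.
Cost = 0.31·2.4 = 0.74400.

£0.744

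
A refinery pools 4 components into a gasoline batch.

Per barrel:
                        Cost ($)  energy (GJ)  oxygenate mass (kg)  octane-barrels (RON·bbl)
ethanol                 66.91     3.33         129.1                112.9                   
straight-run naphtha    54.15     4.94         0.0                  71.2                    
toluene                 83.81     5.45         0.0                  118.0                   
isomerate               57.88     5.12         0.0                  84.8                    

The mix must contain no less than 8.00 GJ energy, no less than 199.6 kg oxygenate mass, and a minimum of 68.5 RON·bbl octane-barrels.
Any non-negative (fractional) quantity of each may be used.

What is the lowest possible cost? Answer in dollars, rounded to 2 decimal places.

This is a linear program. Let x1 = barrels of ethanol, x2 = barrels of straight-run naphtha, x3 = barrels of toluene, x4 = barrels of isomerate.
Minimize 66.91x1 + 54.15x2 + 83.81x3 + 57.88x4 subject to:
  3.33x1 + 4.94x2 + 5.45x3 + 5.12x4 ≥ 8   (energy)
  129.1x1 ≥ 199.6   (oxygenate mass)
  112.9x1 + 71.2x2 + 118x3 + 84.8x4 ≥ 68.5   (octane-barrels)
  x1, x2, x3, x4 ≥ 0.
The minimum-cost mix takes nothing from toluene, isomerate — only ethanol, straight-run naphtha. There the energy and oxygenate mass constraints are tight.
That vertex is x1 = 1.5461, x2 = 0.57723.
Hence cost = 66.91·1.5461 + 54.15·0.57723 = $134.7066.

$134.71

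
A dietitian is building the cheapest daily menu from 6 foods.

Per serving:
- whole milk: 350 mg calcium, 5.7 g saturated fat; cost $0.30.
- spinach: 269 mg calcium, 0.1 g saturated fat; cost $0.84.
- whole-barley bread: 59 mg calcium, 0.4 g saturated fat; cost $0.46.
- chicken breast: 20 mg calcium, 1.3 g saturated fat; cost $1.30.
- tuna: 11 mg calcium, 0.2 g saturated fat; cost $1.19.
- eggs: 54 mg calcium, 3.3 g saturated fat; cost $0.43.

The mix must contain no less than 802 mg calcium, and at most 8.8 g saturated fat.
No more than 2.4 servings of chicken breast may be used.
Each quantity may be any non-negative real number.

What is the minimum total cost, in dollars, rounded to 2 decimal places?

$1.29

Treat it as an LP. Let x1 = servings of whole milk, x2 = servings of spinach, x3 = servings of whole-barley bread, x4 = servings of chicken breast, x5 = servings of tuna, x6 = servings of eggs.
min 0.3x1 + 0.84x2 + 0.46x3 + 1.3x4 + 1.19x5 + 0.43x6 subject to:
  350x1 + 269x2 + 59x3 + 20x4 + 11x5 + 54x6 ≥ 802   (calcium)
  5.7x1 + 0.1x2 + 0.4x3 + 1.3x4 + 0.2x5 + 3.3x6 ≤ 8.8   (saturated fat)
  x4 ≤ 2.4
  x1, x2, x3, x4, x5, x6 ≥ 0.
The minimum-cost mix takes nothing from whole-barley bread, chicken breast, tuna, eggs — only whole milk, spinach. There the calcium and saturated fat constraints are tight.
So whole milk = 1.526 servings, spinach = 0.9954 servings.
Cost = 0.3·1.526 + 0.84·0.9954 = 1.2939.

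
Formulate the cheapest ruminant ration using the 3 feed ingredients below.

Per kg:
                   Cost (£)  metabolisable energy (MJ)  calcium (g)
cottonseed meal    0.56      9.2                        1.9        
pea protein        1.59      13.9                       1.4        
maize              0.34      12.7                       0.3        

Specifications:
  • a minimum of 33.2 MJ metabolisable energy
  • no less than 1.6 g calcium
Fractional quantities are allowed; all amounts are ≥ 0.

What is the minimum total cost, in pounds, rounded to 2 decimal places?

£1.04

Let x1 = kg of cottonseed meal, x2 = kg of pea protein, x3 = kg of maize.
Minimize 0.56x1 + 1.59x2 + 0.34x3 subject to:
  9.2x1 + 13.9x2 + 12.7x3 ≥ 33.2   (metabolisable energy)
  1.9x1 + 1.4x2 + 0.3x3 ≥ 1.6   (calcium)
  x1, x2, x3 ≥ 0.
The cheapest feasible vertex uses only cottonseed meal, maize; pea protein is not used. Binding constraints: metabolisable energy and calcium.
So cottonseed meal = 0.4848 kg, maize = 2.263 kg.
Objective = 0.56·0.4848 + 0.34·2.263 = 1.0409.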